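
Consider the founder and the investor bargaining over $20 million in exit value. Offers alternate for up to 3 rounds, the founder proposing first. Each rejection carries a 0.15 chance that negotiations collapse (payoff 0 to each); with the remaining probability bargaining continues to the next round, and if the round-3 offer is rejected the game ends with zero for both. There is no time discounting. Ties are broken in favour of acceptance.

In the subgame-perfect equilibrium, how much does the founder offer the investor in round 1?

2.55

By backward induction:
Round 3 (the founder proposes): rejection yields 0 for the investor; the founder offers 0 and keeps 20.
Round 2 (the investor proposes): rejecting gives the founder an expected 0.85 × 20 = 17, so the investor offers 17, keeping 3.
Round 1 (the founder proposes): rejecting gives the investor an expected 0.85 × 3 = 2.55, so the founder offers 2.55, keeping 17.45.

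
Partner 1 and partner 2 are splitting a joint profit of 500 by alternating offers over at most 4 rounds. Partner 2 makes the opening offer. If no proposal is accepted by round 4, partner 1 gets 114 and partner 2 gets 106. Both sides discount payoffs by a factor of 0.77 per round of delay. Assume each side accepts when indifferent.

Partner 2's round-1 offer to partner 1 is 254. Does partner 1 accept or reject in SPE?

Round 4 (partner 1 proposes): partner 2 gets 106 if talks fail, so partner 1 offers 106 and keeps 394.
Round 3 (partner 2 proposes): partner 1 can get 394 next round, worth 0.77 × 394 = 303.38 now. Partner 2 offers 303.38 and keeps 500 − 303.38 = 196.62.
Round 2 (partner 1 proposes): partner 2 can get 196.62 next round, worth 0.77 × 196.62 = 151.3974 now. Partner 1 offers 151.3974 and keeps 500 − 151.3974 = 348.6026.
So by rejecting in round 1, partner 1 gets 348.6026 next round, worth 0.77 × 348.6026 = 268.424002 now.
Offer 254 < 268.424002, so partner 1 rejects.

Reject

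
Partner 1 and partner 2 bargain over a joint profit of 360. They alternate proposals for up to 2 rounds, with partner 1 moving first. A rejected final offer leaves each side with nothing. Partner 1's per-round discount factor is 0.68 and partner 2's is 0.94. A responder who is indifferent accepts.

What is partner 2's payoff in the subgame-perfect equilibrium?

Round 2 (partner 2 proposes): rejection yields 0 for partner 1; partner 2 offers 0 and keeps 360.
Round 1 (partner 1 proposes): partner 2 can get 360 next round, worth 0.94 × 360 = 338.4 now. Partner 1 offers 338.4 and keeps 360 − 338.4 = 21.6.

338.4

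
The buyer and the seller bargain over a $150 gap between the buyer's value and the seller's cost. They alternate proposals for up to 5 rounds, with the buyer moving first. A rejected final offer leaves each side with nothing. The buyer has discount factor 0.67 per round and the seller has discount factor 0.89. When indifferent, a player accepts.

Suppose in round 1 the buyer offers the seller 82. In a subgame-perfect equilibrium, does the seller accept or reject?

Accept

Round 5 (the buyer proposes): the seller will accept anything ≥ 0, so the buyer offers 0 and keeps 150.
Round 4 (the seller proposes): the buyer can get 150 next round, worth 0.67 × 150 = 100.5 now; the seller offers that and keeps 49.5.
Round 3 (the buyer proposes): the seller can get 49.5 next round, worth 0.89 × 49.5 = 44.055 now. The buyer offers 44.055 and keeps 150 − 44.055 = 105.945.
Round 2 (the seller proposes): the buyer can get 105.945 next round, worth 0.67 × 105.945 = 70.98315 now; the seller offers that and keeps 79.01685.
So by rejecting in round 1, the seller gets 79.01685 next round, worth 0.89 × 79.01685 = 70.3249965 now.
Offer 82 ≥ 70.3249965, so the seller accepts.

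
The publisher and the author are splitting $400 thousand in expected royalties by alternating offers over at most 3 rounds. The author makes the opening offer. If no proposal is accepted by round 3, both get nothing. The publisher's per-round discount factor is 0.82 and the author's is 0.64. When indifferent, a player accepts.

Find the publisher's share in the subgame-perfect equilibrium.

Round 3 (the author proposes): rejection yields 0 for the publisher; the author offers 0 and keeps 400.
Round 2 (the publisher proposes): the author can get 400 next round, worth 0.64 × 400 = 256 now, so the publisher offers 256, keeping 144.
Round 1 (the author proposes): the publisher can get 144 next round, worth 0.82 × 144 = 118.08 now, so the author offers 118.08, keeping 281.92.

118.08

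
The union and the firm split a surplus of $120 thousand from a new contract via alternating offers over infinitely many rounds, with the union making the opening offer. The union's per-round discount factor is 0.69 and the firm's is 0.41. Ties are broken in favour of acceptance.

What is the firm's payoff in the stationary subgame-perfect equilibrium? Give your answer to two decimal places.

21.27

In a stationary SPE each proposer offers the other exactly their discounted continuation value.
If the union keeps x when proposing and the firm keeps y when proposing, then x = 120 − 0.41y and y = 120 − 0.69x.
Solving: x = 120(1 − 0.41) / (1 − 0.69·0.41) = 70.8 / 0.7171 ≈ 98.7310.
The firm gets 120 − 98.7310 ≈ 21.2690.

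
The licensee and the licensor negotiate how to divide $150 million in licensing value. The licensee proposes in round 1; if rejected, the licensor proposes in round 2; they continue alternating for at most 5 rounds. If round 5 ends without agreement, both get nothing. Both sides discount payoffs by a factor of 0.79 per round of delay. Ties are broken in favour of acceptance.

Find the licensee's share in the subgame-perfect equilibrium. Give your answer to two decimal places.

Round 5 (the licensee proposes): the licensor will accept anything ≥ 0, so the licensee offers 0 and keeps 150.
Round 4 (the licensor proposes): the licensee can get 150 next round, worth 0.79 × 150 = 118.5 now. The licensor offers 118.5 and keeps 150 − 118.5 = 31.5.
Round 3 (the licensee proposes): the licensor can get 31.5 next round, worth 0.79 × 31.5 = 24.885 now. The licensee offers 24.885 and keeps 150 − 24.885 = 125.115.
Round 2 (the licensor proposes): the licensee can get 125.115 next round, worth 0.79 × 125.115 = 98.84085 now. The licensor offers 98.84085 and keeps 150 − 98.84085 = 51.15915.
Round 1 (the licensee proposes): the licensor can get 51.15915 next round, worth 0.79 × 51.15915 = 40.4157285 now; the licensee offers that and keeps 109.5842715.

109.58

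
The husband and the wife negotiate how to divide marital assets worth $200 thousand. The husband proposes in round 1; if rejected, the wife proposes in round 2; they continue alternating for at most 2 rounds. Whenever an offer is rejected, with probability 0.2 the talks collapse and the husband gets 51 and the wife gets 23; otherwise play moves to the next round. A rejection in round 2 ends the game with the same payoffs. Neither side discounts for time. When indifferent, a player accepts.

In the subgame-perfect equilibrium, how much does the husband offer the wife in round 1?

123.8

Round 2 (the wife proposes): the husband gets 51 if talks fail, so the wife offers 51 and keeps 149.
Round 1 (the husband proposes): rejecting gives the wife an expected 0.8 × 149 + 0.2 × 23 = 123.8; the husband offers that and keeps 76.2.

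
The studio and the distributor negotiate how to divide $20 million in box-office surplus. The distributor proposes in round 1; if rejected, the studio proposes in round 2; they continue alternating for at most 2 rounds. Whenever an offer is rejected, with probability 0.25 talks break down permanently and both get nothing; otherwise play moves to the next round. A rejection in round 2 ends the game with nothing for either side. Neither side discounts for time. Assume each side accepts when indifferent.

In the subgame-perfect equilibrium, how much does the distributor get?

Round 2 (the studio proposes): the distributor will accept anything ≥ 0, so the studio offers 0 and keeps 20.
Round 1 (the distributor proposes): rejecting gives the studio an expected 0.75 × 20 = 15. The distributor offers 15 and keeps 20 − 15 = 5.

5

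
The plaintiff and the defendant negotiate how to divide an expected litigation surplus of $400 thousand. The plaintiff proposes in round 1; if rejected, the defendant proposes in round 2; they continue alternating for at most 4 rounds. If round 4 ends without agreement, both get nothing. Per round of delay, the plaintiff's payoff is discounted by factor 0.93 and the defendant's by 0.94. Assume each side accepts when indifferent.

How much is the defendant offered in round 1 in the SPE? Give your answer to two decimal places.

Round 4 (the defendant proposes): rejection yields 0 for the plaintiff; the defendant offers 0 and keeps 400.
Round 3 (the plaintiff proposes): the defendant can get 400 next round, worth 0.94 × 400 = 376 now; the plaintiff offers that and keeps 24.
Round 2 (the defendant proposes): the plaintiff can get 24 next round, worth 0.93 × 24 = 22.32 now. The defendant offers 22.32 and keeps 400 − 22.32 = 377.68.
Round 1 (the plaintiff proposes): the defendant can get 377.68 next round, worth 0.94 × 377.68 = 355.0192 now, so the plaintiff offers 355.0192, keeping 44.9808.

355.02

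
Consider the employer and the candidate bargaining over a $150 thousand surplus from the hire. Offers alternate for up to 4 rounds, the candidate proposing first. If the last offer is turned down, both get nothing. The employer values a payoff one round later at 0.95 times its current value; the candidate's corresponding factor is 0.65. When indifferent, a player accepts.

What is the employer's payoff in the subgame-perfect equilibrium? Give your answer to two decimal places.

Round 4 (the employer proposes): rejection yields 0 for the candidate; the employer offers 0 and keeps 150.
Round 3 (the candidate proposes): the employer can get 150 next round, worth 0.95 × 150 = 142.5 now. The candidate offers 142.5 and keeps 150 − 142.5 = 7.5.
Round 2 (the employer proposes): the candidate can get 7.5 next round, worth 0.65 × 7.5 = 4.875 now; the employer offers that and keeps 145.125.
Round 1 (the candidate proposes): the employer can get 145.125 next round, worth 0.95 × 145.125 = 137.86875 now. The candidate offers 137.86875 and keeps 150 − 137.86875 = 12.13125.

137.87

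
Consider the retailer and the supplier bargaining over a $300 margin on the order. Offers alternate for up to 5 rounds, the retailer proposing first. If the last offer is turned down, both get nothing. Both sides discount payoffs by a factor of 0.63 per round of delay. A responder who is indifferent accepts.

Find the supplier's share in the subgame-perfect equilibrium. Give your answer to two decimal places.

97.69

Solve by backward induction from round 5.
Round 5 (the retailer proposes): the supplier will accept anything ≥ 0, so the retailer offers 0 and keeps 300.
Round 4 (the supplier proposes): the retailer can get 300 next round, worth 0.63 × 300 = 189 now, so the supplier offers 189, keeping 111.
Round 3 (the retailer proposes): the supplier can get 111 next round, worth 0.63 × 111 = 69.93 now. The retailer offers 69.93 and keeps 300 − 69.93 = 230.07.
Round 2 (the supplier proposes): the retailer can get 230.07 next round, worth 0.63 × 230.07 = 144.9441 now; the supplier offers that and keeps 155.0559.
Round 1 (the retailer proposes): the supplier can get 155.0559 next round, worth 0.63 × 155.0559 = 97.685217 now, so the retailer offers 97.685217, keeping 202.314783.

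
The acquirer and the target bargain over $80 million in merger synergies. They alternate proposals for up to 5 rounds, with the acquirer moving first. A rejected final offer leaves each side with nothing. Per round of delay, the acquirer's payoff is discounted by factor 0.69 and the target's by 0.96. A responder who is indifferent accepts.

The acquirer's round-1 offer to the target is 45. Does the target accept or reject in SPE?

Accept

Round 5 (the acquirer proposes): rejection yields 0 for the target; the acquirer offers 0 and keeps 80.
Round 4 (the target proposes): the acquirer can get 80 next round, worth 0.69 × 80 = 55.2 now. The target offers 55.2 and keeps 80 − 55.2 = 24.8.
Round 3 (the acquirer proposes): the target can get 24.8 next round, worth 0.96 × 24.8 = 23.808 now; the acquirer offers that and keeps 56.192.
Round 2 (the target proposes): the acquirer can get 56.192 next round, worth 0.69 × 56.192 = 38.77248 now; the target offers that and keeps 41.22752.
So by rejecting in round 1, the target gets 41.22752 next round, worth 0.96 × 41.22752 = 39.5784192 now.
Offer 45 ≥ 39.5784192, so the target accepts.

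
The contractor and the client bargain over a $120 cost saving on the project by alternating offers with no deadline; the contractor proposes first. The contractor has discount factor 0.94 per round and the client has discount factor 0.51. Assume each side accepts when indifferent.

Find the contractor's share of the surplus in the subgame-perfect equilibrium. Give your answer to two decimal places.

In a stationary SPE each proposer offers the other exactly their discounted continuation value.
If the contractor keeps x when proposing and the client keeps y when proposing, then x = 120 − 0.51y and y = 120 − 0.94x.
Solving: x = 120(1 − 0.51) / (1 − 0.94·0.51) = 58.8 / 0.5206 ≈ 112.9466.
The client gets 120 − 112.9466 ≈ 7.0534.

112.95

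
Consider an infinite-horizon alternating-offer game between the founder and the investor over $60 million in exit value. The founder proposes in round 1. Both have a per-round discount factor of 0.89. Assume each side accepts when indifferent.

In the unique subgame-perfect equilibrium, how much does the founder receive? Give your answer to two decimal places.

In a stationary SPE each proposer offers the other exactly their discounted continuation value.
If the founder keeps x when proposing and the investor keeps y when proposing, then x = 60 − 0.89y and y = 60 − 0.89x.
Solving: x = 60(1 − 0.89) / (1 − 0.89·0.89) = 6.6 / 0.2079 ≈ 31.7460.
The investor gets 60 − 31.7460 ≈ 28.2540.

31.75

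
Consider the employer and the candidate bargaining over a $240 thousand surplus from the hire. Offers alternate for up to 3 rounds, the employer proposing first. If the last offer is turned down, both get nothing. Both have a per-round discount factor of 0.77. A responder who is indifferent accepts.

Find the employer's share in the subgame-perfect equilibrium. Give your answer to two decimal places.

Round 3 (the employer proposes): rejection yields 0 for the candidate; the employer offers 0 and keeps 240.
Round 2 (the candidate proposes): the employer can get 240 next round, worth 0.77 × 240 = 184.8 now, so the candidate offers 184.8, keeping 55.2.
Round 1 (the employer proposes): the candidate can get 55.2 next round, worth 0.77 × 55.2 = 42.504 now, so the employer offers 42.504, keeping 197.496.

197.50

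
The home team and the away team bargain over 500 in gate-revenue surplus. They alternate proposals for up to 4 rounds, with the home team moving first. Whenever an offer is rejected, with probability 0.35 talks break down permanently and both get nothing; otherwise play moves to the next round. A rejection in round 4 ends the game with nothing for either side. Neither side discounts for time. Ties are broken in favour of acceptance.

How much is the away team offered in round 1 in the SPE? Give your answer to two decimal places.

251.06

By backward induction:
Round 4 (the away team proposes): rejection yields 0 for the home team; the away team offers 0 and keeps 500.
Round 3 (the home team proposes): rejecting gives the away team an expected 0.65 × 500 = 325. The home team offers 325 and keeps 500 − 325 = 175.
Round 2 (the away team proposes): rejecting gives the home team an expected 0.65 × 175 = 113.75. The away team offers 113.75 and keeps 500 − 113.75 = 386.25.
Round 1 (the home team proposes): rejecting gives the away team an expected 0.65 × 386.25 = 251.0625; the home team offers that and keeps 248.9375.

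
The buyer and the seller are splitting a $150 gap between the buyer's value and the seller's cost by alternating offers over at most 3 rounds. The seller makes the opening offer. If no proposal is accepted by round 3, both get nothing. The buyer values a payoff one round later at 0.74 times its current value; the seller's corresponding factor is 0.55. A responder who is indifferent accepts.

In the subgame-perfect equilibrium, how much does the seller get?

Round 3 (the seller proposes): the buyer will accept anything ≥ 0, so the seller offers 0 and keeps 150.
Round 2 (the buyer proposes): the seller can get 150 next round, worth 0.55 × 150 = 82.5 now; the buyer offers that and keeps 67.5.
Round 1 (the seller proposes): the buyer can get 67.5 next round, worth 0.74 × 67.5 = 49.95 now, so the seller offers 49.95, keeping 100.05.

100.05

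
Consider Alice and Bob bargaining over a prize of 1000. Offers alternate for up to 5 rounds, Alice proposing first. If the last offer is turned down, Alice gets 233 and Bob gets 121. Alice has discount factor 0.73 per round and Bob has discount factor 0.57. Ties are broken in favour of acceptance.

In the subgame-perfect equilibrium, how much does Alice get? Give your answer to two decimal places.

761.11

Round 5 (Alice proposes): Bob gets 121 if talks fail, so Alice offers 121 and keeps 879.
Round 4 (Bob proposes): Alice can get 879 next round, worth 0.73 × 879 = 641.67 now; Bob offers that and keeps 358.33.
Round 3 (Alice proposes): Bob can get 358.33 next round, worth 0.57 × 358.33 = 204.2481 now; Alice offers that and keeps 795.7519.
Round 2 (Bob proposes): Alice can get 795.7519 next round, worth 0.73 × 795.7519 = 580.898887 now, so Bob offers 580.898887, keeping 419.101113.
Round 1 (Alice proposes): Bob can get 419.101113 next round, worth 0.57 × 419.101113 = 238.88763441 now; Alice offers that and keeps 761.11236559.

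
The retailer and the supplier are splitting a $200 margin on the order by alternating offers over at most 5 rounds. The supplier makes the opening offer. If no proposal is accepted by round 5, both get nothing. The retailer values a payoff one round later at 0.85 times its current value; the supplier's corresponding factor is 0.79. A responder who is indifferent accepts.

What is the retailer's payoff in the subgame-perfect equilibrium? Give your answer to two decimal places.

59.67

Round 5 (the supplier proposes): the retailer will accept anything ≥ 0, so the supplier offers 0 and keeps 200.
Round 4 (the retailer proposes): the supplier can get 200 next round, worth 0.79 × 200 = 158 now, so the retailer offers 158, keeping 42.
Round 3 (the supplier proposes): the retailer can get 42 next round, worth 0.85 × 42 = 35.7 now, so the supplier offers 35.7, keeping 164.3.
Round 2 (the retailer proposes): the supplier can get 164.3 next round, worth 0.79 × 164.3 = 129.797 now; the retailer offers that and keeps 70.203.
Round 1 (the supplier proposes): the retailer can get 70.203 next round, worth 0.85 × 70.203 = 59.67255 now; the supplier offers that and keeps 140.32745.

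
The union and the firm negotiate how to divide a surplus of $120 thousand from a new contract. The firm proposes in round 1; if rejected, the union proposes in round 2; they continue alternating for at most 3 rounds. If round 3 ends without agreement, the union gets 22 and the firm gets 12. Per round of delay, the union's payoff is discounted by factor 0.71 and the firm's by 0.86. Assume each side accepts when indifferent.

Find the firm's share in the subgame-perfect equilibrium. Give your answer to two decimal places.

By backward induction:
Round 3 (the firm proposes): the union gets 22 if talks fail, so the firm offers 22 and keeps 98.
Round 2 (the union proposes): the firm can get 98 next round, worth 0.86 × 98 = 84.28 now; the union offers that and keeps 35.72.
Round 1 (the firm proposes): the union can get 35.72 next round, worth 0.71 × 35.72 = 25.3612 now. The firm offers 25.3612 and keeps 120 − 25.3612 = 94.6388.

94.64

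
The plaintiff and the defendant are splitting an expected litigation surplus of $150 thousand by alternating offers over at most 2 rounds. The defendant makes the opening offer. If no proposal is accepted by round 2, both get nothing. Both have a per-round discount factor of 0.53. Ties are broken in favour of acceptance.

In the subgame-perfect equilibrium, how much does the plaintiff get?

Work backward from the last round.
Round 2 (the plaintiff proposes): the defendant will accept anything ≥ 0, so the plaintiff offers 0 and keeps 150.
Round 1 (the defendant proposes): the plaintiff can get 150 next round, worth 0.53 × 150 = 79.5 now. The defendant offers 79.5 and keeps 150 − 79.5 = 70.5.

79.5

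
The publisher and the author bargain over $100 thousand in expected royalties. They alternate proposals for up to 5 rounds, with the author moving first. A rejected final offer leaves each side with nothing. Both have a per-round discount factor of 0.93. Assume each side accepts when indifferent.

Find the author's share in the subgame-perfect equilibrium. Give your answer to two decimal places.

By backward induction:
Round 5 (the author proposes): rejection yields 0 for the publisher; the author offers 0 and keeps 100.
Round 4 (the publisher proposes): the author can get 100 next round, worth 0.93 × 100 = 93 now, so the publisher offers 93, keeping 7.
Round 3 (the author proposes): the publisher can get 7 next round, worth 0.93 × 7 = 6.51 now. The author offers 6.51 and keeps 100 − 6.51 = 93.49.
Round 2 (the publisher proposes): the author can get 93.49 next round, worth 0.93 × 93.49 = 86.9457 now; the publisher offers that and keeps 13.0543.
Round 1 (the author proposes): the publisher can get 13.0543 next round, worth 0.93 × 13.0543 = 12.140499 now; the author offers that and keeps 87.859501.

87.86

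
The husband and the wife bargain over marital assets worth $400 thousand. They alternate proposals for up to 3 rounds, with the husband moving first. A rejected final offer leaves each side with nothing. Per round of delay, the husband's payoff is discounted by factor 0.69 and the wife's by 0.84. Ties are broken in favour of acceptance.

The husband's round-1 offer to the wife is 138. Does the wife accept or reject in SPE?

Accept

Work out the wife's continuation value if the offer is rejected.
Round 3 (the husband proposes): rejection yields 0 for the wife; the husband offers 0 and keeps 400.
Round 2 (the wife proposes): the husband can get 400 next round, worth 0.69 × 400 = 276 now, so the wife offers 276, keeping 124.
So by rejecting in round 1, the wife gets 124 next round, worth 0.84 × 124 = 104.16 now.
Offer 138 ≥ 104.16, so the wife accepts.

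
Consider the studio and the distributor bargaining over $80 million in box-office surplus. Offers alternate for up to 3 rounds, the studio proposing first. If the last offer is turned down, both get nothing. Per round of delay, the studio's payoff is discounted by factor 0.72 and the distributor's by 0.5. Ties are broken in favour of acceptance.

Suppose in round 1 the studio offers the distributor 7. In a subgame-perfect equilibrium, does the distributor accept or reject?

Round 3 (the studio proposes): rejection yields 0 for the distributor; the studio offers 0 and keeps 80.
Round 2 (the distributor proposes): the studio can get 80 next round, worth 0.72 × 80 = 57.6 now, so the distributor offers 57.6, keeping 22.4.
So by rejecting in round 1, the distributor gets 22.4 next round, worth 0.5 × 22.4 = 11.2 now.
Offer 7 < 11.2, so the distributor rejects.

Reject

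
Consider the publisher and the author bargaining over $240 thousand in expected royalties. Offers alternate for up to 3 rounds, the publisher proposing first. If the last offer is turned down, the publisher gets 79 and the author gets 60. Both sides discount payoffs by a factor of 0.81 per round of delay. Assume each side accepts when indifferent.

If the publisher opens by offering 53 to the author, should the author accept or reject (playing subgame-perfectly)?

Round 3 (the publisher proposes): the author gets 60 if talks fail, so the publisher offers 60 and keeps 180.
Round 2 (the author proposes): the publisher can get 180 next round, worth 0.81 × 180 = 145.8 now, so the author offers 145.8, keeping 94.2.
So by rejecting in round 1, the author gets 94.2 next round, worth 0.81 × 94.2 = 76.302 now.
Offer 53 < 76.302, so the author rejects.

Reject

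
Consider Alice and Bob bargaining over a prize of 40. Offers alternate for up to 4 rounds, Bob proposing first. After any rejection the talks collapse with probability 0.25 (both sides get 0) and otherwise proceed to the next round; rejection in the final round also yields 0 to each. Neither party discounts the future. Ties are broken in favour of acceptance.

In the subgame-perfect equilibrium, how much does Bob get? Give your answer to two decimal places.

Round 4 (Alice proposes): Bob will accept anything ≥ 0, so Alice offers 0 and keeps 40.
Round 3 (Bob proposes): rejecting gives Alice an expected 0.75 × 40 = 30. Bob offers 30 and keeps 40 − 30 = 10.
Round 2 (Alice proposes): rejecting gives Bob an expected 0.75 × 10 = 7.5, so Alice offers 7.5, keeping 32.5.
Round 1 (Bob proposes): rejecting gives Alice an expected 0.75 × 32.5 = 24.375. Bob offers 24.375 and keeps 40 − 24.375 = 15.625.

15.63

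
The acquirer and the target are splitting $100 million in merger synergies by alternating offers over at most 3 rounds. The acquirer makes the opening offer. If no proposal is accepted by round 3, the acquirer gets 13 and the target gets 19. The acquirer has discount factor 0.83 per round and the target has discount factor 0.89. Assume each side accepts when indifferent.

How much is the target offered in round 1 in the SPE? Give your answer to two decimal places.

Solve by backward induction from round 3.
Round 3 (the acquirer proposes): the target gets 19 if talks fail, so the acquirer offers 19 and keeps 81.
Round 2 (the target proposes): the acquirer can get 81 next round, worth 0.83 × 81 = 67.23 now; the target offers that and keeps 32.77.
Round 1 (the acquirer proposes): the target can get 32.77 next round, worth 0.89 × 32.77 = 29.1653 now. The acquirer offers 29.1653 and keeps 100 − 29.1653 = 70.8347.

29.17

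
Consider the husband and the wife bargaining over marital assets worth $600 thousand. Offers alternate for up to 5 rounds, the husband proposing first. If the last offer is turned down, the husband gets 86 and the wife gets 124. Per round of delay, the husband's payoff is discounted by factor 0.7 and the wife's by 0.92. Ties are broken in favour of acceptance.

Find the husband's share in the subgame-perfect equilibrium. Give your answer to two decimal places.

276.33

Solve by backward induction from round 5.
Round 5 (the husband proposes): the wife gets 124 if talks fail, so the husband offers 124 and keeps 476.
Round 4 (the wife proposes): the husband can get 476 next round, worth 0.7 × 476 = 333.2 now, so the wife offers 333.2, keeping 266.8.
Round 3 (the husband proposes): the wife can get 266.8 next round, worth 0.92 × 266.8 = 245.456 now; the husband offers that and keeps 354.544.
Round 2 (the wife proposes): the husband can get 354.544 next round, worth 0.7 × 354.544 = 248.1808 now. The wife offers 248.1808 and keeps 600 − 248.1808 = 351.8192.
Round 1 (the husband proposes): the wife can get 351.8192 next round, worth 0.92 × 351.8192 = 323.673664 now. The husband offers 323.673664 and keeps 600 − 323.673664 = 276.326336.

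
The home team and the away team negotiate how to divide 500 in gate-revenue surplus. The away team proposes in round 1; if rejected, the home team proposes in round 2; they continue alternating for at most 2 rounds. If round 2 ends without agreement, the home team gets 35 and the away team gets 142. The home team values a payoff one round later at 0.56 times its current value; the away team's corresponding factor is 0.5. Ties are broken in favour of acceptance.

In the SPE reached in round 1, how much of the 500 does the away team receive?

Round 2 (the home team proposes): the away team gets 142 if talks fail, so the home team offers 142 and keeps 358.
Round 1 (the away team proposes): the home team can get 358 next round, worth 0.56 × 358 = 200.48 now. The away team offers 200.48 and keeps 500 − 200.48 = 299.52.

299.52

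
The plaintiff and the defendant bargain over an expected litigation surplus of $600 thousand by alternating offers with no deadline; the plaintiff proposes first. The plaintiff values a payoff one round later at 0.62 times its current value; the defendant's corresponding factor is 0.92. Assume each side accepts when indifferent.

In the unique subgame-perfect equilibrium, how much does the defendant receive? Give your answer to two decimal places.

488.27

Let x be the plaintiff's share when the plaintiff proposes and y be the defendant's share when the defendant proposes.
The defendant accepts iff offered ≥ 0.92·y, so x = 600 − 0.92y. Symmetrically y = 600 − 0.62x.
Substituting: x = 600 − 0.92(600 − 0.62x), giving x(1 − 0.62·0.92) = 600(1 − 0.92).
So x = 600 × 0.08 / 0.4296 ≈ 111.7318, and the defendant receives 600 − x ≈ 488.2682.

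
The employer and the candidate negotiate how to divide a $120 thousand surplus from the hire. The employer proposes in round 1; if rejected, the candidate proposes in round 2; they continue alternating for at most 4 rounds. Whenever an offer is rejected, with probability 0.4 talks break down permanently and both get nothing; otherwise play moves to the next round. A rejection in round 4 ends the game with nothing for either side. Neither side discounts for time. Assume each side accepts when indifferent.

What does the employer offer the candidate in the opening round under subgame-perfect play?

54.72

By backward induction:
Round 4 (the candidate proposes): the employer will accept anything ≥ 0, so the candidate offers 0 and keeps 120.
Round 3 (the employer proposes): rejecting gives the candidate an expected 0.6 × 120 = 72, so the employer offers 72, keeping 48.
Round 2 (the candidate proposes): rejecting gives the employer an expected 0.6 × 48 = 28.8. The candidate offers 28.8 and keeps 120 − 28.8 = 91.2.
Round 1 (the employer proposes): rejecting gives the candidate an expected 0.6 × 91.2 = 54.72; the employer offers that and keeps 65.28.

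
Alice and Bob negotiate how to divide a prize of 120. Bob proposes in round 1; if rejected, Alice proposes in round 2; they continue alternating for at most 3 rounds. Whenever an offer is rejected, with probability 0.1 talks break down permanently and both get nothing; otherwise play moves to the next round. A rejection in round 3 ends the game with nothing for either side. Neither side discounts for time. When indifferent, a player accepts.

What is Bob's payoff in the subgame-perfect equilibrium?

Round 3 (Bob proposes): rejection yields 0 for Alice; Bob offers 0 and keeps 120.
Round 2 (Alice proposes): rejecting gives Bob an expected 0.9 × 120 = 108, so Alice offers 108, keeping 12.
Round 1 (Bob proposes): rejecting gives Alice an expected 0.9 × 12 = 10.8, so Bob offers 10.8, keeping 109.2.

109.2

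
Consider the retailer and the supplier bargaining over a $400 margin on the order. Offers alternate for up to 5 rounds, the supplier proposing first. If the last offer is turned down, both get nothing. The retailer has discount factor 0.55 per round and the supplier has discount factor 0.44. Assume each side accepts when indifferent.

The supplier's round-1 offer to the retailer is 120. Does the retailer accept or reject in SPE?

Reject

Round 5 (the supplier proposes): the retailer will accept anything ≥ 0, so the supplier offers 0 and keeps 400.
Round 4 (the retailer proposes): the supplier can get 400 next round, worth 0.44 × 400 = 176 now; the retailer offers that and keeps 224.
Round 3 (the supplier proposes): the retailer can get 224 next round, worth 0.55 × 224 = 123.2 now, so the supplier offers 123.2, keeping 276.8.
Round 2 (the retailer proposes): the supplier can get 276.8 next round, worth 0.44 × 276.8 = 121.792 now, so the retailer offers 121.792, keeping 278.208.
So by rejecting in round 1, the retailer gets 278.208 next round, worth 0.55 × 278.208 = 153.0144 now.
Offer 120 < 153.0144, so the retailer rejects.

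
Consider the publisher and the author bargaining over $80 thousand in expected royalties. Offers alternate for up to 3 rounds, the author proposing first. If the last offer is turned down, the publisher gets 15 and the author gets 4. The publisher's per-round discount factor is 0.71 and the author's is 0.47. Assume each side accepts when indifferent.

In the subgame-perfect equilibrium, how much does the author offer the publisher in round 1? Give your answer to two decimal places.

Round 3 (the author proposes): the publisher gets 15 if talks fail, so the author offers 15 and keeps 65.
Round 2 (the publisher proposes): the author can get 65 next round, worth 0.47 × 65 = 30.55 now; the publisher offers that and keeps 49.45.
Round 1 (the author proposes): the publisher can get 49.45 next round, worth 0.71 × 49.45 = 35.1095 now; the author offers that and keeps 44.8905.

35.11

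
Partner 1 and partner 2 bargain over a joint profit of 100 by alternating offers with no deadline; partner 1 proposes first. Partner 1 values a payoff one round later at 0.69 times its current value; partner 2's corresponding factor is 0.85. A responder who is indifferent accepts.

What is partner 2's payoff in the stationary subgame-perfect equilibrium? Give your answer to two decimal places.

63.72

Let x be partner 1's share when partner 1 proposes and y be partner 2's share when partner 2 proposes.
Partner 2 accepts iff offered ≥ 0.85·y, so x = 100 − 0.85y. Symmetrically y = 100 − 0.69x.
Substituting: x = 100 − 0.85(100 − 0.69x), giving x(1 − 0.69·0.85) = 100(1 − 0.85).
So x = 100 × 0.15 / 0.4135 ≈ 36.2757, and partner 2 receives 100 − x ≈ 63.7243.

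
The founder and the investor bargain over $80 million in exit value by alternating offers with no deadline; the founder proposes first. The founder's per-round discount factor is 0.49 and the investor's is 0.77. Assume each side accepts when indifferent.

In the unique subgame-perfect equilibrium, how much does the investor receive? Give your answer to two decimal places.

50.45

When the founder proposes, the investor accepts any offer worth at least 0.77 times what the investor would get by proposing next round; and vice versa.
This gives x = 80 − 0.77y and y = 80 − 0.49x, where x and y are each side's share when it proposes.
Hence (1 − 0.77·0.49)x = 80(1 − 0.77), i.e. 0.6227·x = 18.4.
x ≈ 29.5487; the investor's share is 80 − x ≈ 50.4513.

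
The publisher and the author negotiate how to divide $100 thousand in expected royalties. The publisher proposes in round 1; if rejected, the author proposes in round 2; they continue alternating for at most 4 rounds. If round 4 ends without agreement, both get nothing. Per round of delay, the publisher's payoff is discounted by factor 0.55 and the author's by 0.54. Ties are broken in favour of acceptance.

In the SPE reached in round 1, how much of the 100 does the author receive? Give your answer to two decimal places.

Solve by backward induction from round 4.
Round 4 (the author proposes): the publisher will accept anything ≥ 0, so the author offers 0 and keeps 100.
Round 3 (the publisher proposes): the author can get 100 next round, worth 0.54 × 100 = 54 now, so the publisher offers 54, keeping 46.
Round 2 (the author proposes): the publisher can get 46 next round, worth 0.55 × 46 = 25.3 now; the author offers that and keeps 74.7.
Round 1 (the publisher proposes): the author can get 74.7 next round, worth 0.54 × 74.7 = 40.338 now, so the publisher offers 40.338, keeping 59.662.

40.34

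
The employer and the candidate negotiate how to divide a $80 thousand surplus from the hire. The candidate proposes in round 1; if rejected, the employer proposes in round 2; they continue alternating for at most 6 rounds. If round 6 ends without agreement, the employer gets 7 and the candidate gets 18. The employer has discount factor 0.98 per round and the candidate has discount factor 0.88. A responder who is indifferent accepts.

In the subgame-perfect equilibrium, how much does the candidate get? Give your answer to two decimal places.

17.29

Round 6 (the employer proposes): the candidate gets 18 if talks fail, so the employer offers 18 and keeps 62.
Round 5 (the candidate proposes): the employer can get 62 next round, worth 0.98 × 62 = 60.76 now; the candidate offers that and keeps 19.24.
Round 4 (the employer proposes): the candidate can get 19.24 next round, worth 0.88 × 19.24 = 16.9312 now. The employer offers 16.9312 and keeps 80 − 16.9312 = 63.0688.
Round 3 (the candidate proposes): the employer can get 63.0688 next round, worth 0.98 × 63.0688 = 61.807424 now. The candidate offers 61.807424 and keeps 80 − 61.807424 = 18.192576.
Round 2 (the employer proposes): the candidate can get 18.192576 next round, worth 0.88 × 18.192576 = 16.00946688 now; the employer offers that and keeps 63.99053312.
Round 1 (the candidate proposes): the employer can get 63.99053312 next round, worth 0.98 × 63.99053312 = 62.7107224576 now. The candidate offers 62.7107224576 and keeps 80 − 62.7107224576 = 17.2892775424.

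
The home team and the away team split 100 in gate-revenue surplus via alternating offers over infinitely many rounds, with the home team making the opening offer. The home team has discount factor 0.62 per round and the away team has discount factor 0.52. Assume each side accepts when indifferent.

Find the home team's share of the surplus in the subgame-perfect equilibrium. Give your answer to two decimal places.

When the home team proposes, the away team accepts any offer worth at least 0.52 times what the away team would get by proposing next round; and vice versa.
This gives x = 100 − 0.52y and y = 100 − 0.62x, where x and y are each side's share when it proposes.
Hence (1 − 0.52·0.62)x = 100(1 − 0.52), i.e. 0.6776·x = 48.
x ≈ 70.8383; the away team's share is 100 − x ≈ 29.1617.

70.84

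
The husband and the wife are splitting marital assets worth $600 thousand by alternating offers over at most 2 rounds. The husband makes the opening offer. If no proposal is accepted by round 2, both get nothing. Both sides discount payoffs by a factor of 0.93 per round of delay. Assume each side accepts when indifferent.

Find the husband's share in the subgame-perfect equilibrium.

42

Round 2 (the wife proposes): rejection yields 0 for the husband; the wife offers 0 and keeps 600.
Round 1 (the husband proposes): the wife can get 600 next round, worth 0.93 × 600 = 558 now; the husband offers that and keeps 42.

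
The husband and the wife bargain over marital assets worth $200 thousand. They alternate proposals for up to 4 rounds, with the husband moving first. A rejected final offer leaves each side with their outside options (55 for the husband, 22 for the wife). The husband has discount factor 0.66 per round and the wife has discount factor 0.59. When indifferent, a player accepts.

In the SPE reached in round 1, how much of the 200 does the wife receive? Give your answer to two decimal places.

73.43

Round 4 (the wife proposes): the husband gets 55 if talks fail, so the wife offers 55 and keeps 145.
Round 3 (the husband proposes): the wife can get 145 next round, worth 0.59 × 145 = 85.55 now, so the husband offers 85.55, keeping 114.45.
Round 2 (the wife proposes): the husband can get 114.45 next round, worth 0.66 × 114.45 = 75.537 now; the wife offers that and keeps 124.463.
Round 1 (the husband proposes): the wife can get 124.463 next round, worth 0.59 × 124.463 = 73.43317 now, so the husband offers 73.43317, keeping 126.56683.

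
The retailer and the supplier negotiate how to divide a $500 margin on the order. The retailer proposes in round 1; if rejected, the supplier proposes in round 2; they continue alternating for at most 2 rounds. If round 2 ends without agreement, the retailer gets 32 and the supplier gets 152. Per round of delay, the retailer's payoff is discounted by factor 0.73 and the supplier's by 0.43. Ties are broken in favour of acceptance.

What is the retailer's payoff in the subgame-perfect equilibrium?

Round 2 (the supplier proposes): the retailer gets 32 if talks fail, so the supplier offers 32 and keeps 468.
Round 1 (the retailer proposes): the supplier can get 468 next round, worth 0.43 × 468 = 201.24 now, so the retailer offers 201.24, keeping 298.76.

298.76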